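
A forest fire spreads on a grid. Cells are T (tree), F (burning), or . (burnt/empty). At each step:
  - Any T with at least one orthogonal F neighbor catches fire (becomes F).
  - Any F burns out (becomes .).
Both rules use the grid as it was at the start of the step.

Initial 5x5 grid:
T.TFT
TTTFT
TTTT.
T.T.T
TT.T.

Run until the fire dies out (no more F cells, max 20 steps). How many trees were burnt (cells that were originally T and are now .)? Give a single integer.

Step 1: +5 fires, +2 burnt (F count now 5)
Step 2: +2 fires, +5 burnt (F count now 2)
Step 3: +3 fires, +2 burnt (F count now 3)
Step 4: +2 fires, +3 burnt (F count now 2)
Step 5: +1 fires, +2 burnt (F count now 1)
Step 6: +1 fires, +1 burnt (F count now 1)
Step 7: +1 fires, +1 burnt (F count now 1)
Step 8: +0 fires, +1 burnt (F count now 0)
Fire out after step 8
Initially T: 17, now '.': 23
Total burnt (originally-T cells now '.'): 15

Answer: 15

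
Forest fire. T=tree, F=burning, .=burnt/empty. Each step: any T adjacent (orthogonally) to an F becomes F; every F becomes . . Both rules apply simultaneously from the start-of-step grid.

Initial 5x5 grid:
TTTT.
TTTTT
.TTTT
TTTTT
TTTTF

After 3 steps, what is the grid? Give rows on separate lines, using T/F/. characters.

Step 1: 2 trees catch fire, 1 burn out
  TTTT.
  TTTTT
  .TTTT
  TTTTF
  TTTF.
Step 2: 3 trees catch fire, 2 burn out
  TTTT.
  TTTTT
  .TTTF
  TTTF.
  TTF..
Step 3: 4 trees catch fire, 3 burn out
  TTTT.
  TTTTF
  .TTF.
  TTF..
  TF...

TTTT.
TTTTF
.TTF.
TTF..
TF...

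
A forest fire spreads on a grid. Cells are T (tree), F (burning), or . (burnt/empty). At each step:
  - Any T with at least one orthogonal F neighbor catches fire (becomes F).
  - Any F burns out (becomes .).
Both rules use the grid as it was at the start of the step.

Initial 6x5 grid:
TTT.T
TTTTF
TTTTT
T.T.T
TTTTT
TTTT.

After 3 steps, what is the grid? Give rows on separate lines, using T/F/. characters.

Step 1: 3 trees catch fire, 1 burn out
  TTT.F
  TTTF.
  TTTTF
  T.T.T
  TTTTT
  TTTT.
Step 2: 3 trees catch fire, 3 burn out
  TTT..
  TTF..
  TTTF.
  T.T.F
  TTTTT
  TTTT.
Step 3: 4 trees catch fire, 3 burn out
  TTF..
  TF...
  TTF..
  T.T..
  TTTTF
  TTTT.

TTF..
TF...
TTF..
T.T..
TTTTF
TTTT.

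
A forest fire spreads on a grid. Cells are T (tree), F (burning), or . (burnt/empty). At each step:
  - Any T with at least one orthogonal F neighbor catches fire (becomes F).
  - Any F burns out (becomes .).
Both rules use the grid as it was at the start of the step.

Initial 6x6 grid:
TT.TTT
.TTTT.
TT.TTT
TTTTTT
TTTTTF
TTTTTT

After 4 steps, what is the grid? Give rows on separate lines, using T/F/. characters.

Step 1: 3 trees catch fire, 1 burn out
  TT.TTT
  .TTTT.
  TT.TTT
  TTTTTF
  TTTTF.
  TTTTTF
Step 2: 4 trees catch fire, 3 burn out
  TT.TTT
  .TTTT.
  TT.TTF
  TTTTF.
  TTTF..
  TTTTF.
Step 3: 4 trees catch fire, 4 burn out
  TT.TTT
  .TTTT.
  TT.TF.
  TTTF..
  TTF...
  TTTF..
Step 4: 5 trees catch fire, 4 burn out
  TT.TTT
  .TTTF.
  TT.F..
  TTF...
  TF....
  TTF...

TT.TTT
.TTTF.
TT.F..
TTF...
TF....
TTF...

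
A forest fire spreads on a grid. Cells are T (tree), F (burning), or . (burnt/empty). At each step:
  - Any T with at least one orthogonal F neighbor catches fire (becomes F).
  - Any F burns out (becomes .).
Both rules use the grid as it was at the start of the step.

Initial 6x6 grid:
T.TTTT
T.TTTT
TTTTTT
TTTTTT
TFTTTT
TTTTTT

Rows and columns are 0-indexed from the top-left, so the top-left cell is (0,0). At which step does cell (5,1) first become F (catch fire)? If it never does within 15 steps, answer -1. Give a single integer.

Step 1: cell (5,1)='F' (+4 fires, +1 burnt)
  -> target ignites at step 1
Step 2: cell (5,1)='.' (+6 fires, +4 burnt)
Step 3: cell (5,1)='.' (+5 fires, +6 burnt)
Step 4: cell (5,1)='.' (+6 fires, +5 burnt)
Step 5: cell (5,1)='.' (+6 fires, +6 burnt)
Step 6: cell (5,1)='.' (+3 fires, +6 burnt)
Step 7: cell (5,1)='.' (+2 fires, +3 burnt)
Step 8: cell (5,1)='.' (+1 fires, +2 burnt)
Step 9: cell (5,1)='.' (+0 fires, +1 burnt)
  fire out at step 9

1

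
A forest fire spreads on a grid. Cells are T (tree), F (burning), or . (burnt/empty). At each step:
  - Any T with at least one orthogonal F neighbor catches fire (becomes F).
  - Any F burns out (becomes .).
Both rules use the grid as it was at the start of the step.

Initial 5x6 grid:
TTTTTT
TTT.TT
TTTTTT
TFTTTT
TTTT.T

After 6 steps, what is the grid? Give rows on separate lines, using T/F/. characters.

Step 1: 4 trees catch fire, 1 burn out
  TTTTTT
  TTT.TT
  TFTTTT
  F.FTTT
  TFTT.T
Step 2: 6 trees catch fire, 4 burn out
  TTTTTT
  TFT.TT
  F.FTTT
  ...FTT
  F.FT.T
Step 3: 6 trees catch fire, 6 burn out
  TFTTTT
  F.F.TT
  ...FTT
  ....FT
  ...F.T
Step 4: 4 trees catch fire, 6 burn out
  F.FTTT
  ....TT
  ....FT
  .....F
  .....T
Step 5: 4 trees catch fire, 4 burn out
  ...FTT
  ....FT
  .....F
  ......
  .....F
Step 6: 2 trees catch fire, 4 burn out
  ....FT
  .....F
  ......
  ......
  ......

....FT
.....F
......
......
......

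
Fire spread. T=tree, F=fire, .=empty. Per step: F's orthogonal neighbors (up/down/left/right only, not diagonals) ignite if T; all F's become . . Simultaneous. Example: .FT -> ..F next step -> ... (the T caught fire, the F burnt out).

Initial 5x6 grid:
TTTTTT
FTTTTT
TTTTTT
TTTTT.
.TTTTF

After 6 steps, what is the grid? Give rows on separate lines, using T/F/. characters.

Step 1: 4 trees catch fire, 2 burn out
  FTTTTT
  .FTTTT
  FTTTTT
  TTTTT.
  .TTTF.
Step 2: 6 trees catch fire, 4 burn out
  .FTTTT
  ..FTTT
  .FTTTT
  FTTTF.
  .TTF..
Step 3: 7 trees catch fire, 6 burn out
  ..FTTT
  ...FTT
  ..FTFT
  .FTF..
  .TF...
Step 4: 6 trees catch fire, 7 burn out
  ...FTT
  ....FT
  ...F.F
  ..F...
  .F....
Step 5: 2 trees catch fire, 6 burn out
  ....FT
  .....F
  ......
  ......
  ......
Step 6: 1 trees catch fire, 2 burn out
  .....F
  ......
  ......
  ......
  ......

.....F
......
......
......
......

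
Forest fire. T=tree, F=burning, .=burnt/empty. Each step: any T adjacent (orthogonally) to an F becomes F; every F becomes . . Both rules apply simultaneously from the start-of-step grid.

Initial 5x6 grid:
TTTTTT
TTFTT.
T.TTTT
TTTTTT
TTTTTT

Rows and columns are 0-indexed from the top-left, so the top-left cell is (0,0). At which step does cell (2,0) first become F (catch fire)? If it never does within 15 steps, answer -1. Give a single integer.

Step 1: cell (2,0)='T' (+4 fires, +1 burnt)
Step 2: cell (2,0)='T' (+6 fires, +4 burnt)
Step 3: cell (2,0)='F' (+7 fires, +6 burnt)
  -> target ignites at step 3
Step 4: cell (2,0)='.' (+6 fires, +7 burnt)
Step 5: cell (2,0)='.' (+3 fires, +6 burnt)
Step 6: cell (2,0)='.' (+1 fires, +3 burnt)
Step 7: cell (2,0)='.' (+0 fires, +1 burnt)
  fire out at step 7

3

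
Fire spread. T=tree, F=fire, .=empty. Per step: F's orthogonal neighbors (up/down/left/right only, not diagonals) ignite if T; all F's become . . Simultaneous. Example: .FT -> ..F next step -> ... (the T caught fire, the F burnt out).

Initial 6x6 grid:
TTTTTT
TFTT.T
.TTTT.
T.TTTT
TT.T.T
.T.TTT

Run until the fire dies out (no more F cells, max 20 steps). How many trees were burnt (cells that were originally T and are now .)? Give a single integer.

Answer: 23

Derivation:
Step 1: +4 fires, +1 burnt (F count now 4)
Step 2: +4 fires, +4 burnt (F count now 4)
Step 3: +3 fires, +4 burnt (F count now 3)
Step 4: +3 fires, +3 burnt (F count now 3)
Step 5: +3 fires, +3 burnt (F count now 3)
Step 6: +3 fires, +3 burnt (F count now 3)
Step 7: +2 fires, +3 burnt (F count now 2)
Step 8: +1 fires, +2 burnt (F count now 1)
Step 9: +0 fires, +1 burnt (F count now 0)
Fire out after step 9
Initially T: 27, now '.': 32
Total burnt (originally-T cells now '.'): 23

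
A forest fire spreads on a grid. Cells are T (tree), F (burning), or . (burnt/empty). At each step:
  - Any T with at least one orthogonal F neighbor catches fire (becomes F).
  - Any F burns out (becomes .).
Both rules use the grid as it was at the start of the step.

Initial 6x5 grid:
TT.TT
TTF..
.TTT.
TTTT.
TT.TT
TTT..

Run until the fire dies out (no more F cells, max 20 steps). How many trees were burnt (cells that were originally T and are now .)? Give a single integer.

Answer: 18

Derivation:
Step 1: +2 fires, +1 burnt (F count now 2)
Step 2: +5 fires, +2 burnt (F count now 5)
Step 3: +3 fires, +5 burnt (F count now 3)
Step 4: +3 fires, +3 burnt (F count now 3)
Step 5: +3 fires, +3 burnt (F count now 3)
Step 6: +2 fires, +3 burnt (F count now 2)
Step 7: +0 fires, +2 burnt (F count now 0)
Fire out after step 7
Initially T: 20, now '.': 28
Total burnt (originally-T cells now '.'): 18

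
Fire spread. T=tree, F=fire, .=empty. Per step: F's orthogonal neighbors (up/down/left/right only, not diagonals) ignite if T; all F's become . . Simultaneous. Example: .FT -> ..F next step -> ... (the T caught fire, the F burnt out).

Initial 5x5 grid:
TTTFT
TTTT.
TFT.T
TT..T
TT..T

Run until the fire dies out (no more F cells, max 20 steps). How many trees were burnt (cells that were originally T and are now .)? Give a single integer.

Answer: 14

Derivation:
Step 1: +7 fires, +2 burnt (F count now 7)
Step 2: +5 fires, +7 burnt (F count now 5)
Step 3: +2 fires, +5 burnt (F count now 2)
Step 4: +0 fires, +2 burnt (F count now 0)
Fire out after step 4
Initially T: 17, now '.': 22
Total burnt (originally-T cells now '.'): 14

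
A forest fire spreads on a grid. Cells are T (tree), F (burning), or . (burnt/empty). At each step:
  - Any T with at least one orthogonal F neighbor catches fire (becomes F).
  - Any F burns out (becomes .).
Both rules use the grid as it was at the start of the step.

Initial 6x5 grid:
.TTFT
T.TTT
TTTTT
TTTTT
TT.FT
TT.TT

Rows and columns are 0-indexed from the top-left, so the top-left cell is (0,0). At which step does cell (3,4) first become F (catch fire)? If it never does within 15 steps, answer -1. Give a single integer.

Step 1: cell (3,4)='T' (+6 fires, +2 burnt)
Step 2: cell (3,4)='F' (+7 fires, +6 burnt)
  -> target ignites at step 2
Step 3: cell (3,4)='.' (+3 fires, +7 burnt)
Step 4: cell (3,4)='.' (+3 fires, +3 burnt)
Step 5: cell (3,4)='.' (+3 fires, +3 burnt)
Step 6: cell (3,4)='.' (+2 fires, +3 burnt)
Step 7: cell (3,4)='.' (+0 fires, +2 burnt)
  fire out at step 7

2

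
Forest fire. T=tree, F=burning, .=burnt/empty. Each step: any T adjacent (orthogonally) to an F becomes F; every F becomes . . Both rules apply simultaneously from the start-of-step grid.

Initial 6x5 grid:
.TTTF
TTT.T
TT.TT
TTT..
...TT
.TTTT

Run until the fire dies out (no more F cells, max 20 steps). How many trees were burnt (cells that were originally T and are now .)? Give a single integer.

Step 1: +2 fires, +1 burnt (F count now 2)
Step 2: +2 fires, +2 burnt (F count now 2)
Step 3: +3 fires, +2 burnt (F count now 3)
Step 4: +1 fires, +3 burnt (F count now 1)
Step 5: +2 fires, +1 burnt (F count now 2)
Step 6: +2 fires, +2 burnt (F count now 2)
Step 7: +2 fires, +2 burnt (F count now 2)
Step 8: +0 fires, +2 burnt (F count now 0)
Fire out after step 8
Initially T: 20, now '.': 24
Total burnt (originally-T cells now '.'): 14

Answer: 14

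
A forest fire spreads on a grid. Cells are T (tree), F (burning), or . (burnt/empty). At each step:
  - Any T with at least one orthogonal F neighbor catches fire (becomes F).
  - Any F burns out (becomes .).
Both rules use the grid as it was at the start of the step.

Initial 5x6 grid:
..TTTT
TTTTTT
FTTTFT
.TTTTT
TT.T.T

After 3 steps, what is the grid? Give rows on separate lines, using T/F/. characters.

Step 1: 6 trees catch fire, 2 burn out
  ..TTTT
  FTTTFT
  .FTF.F
  .TTTFT
  TT.T.T
Step 2: 8 trees catch fire, 6 burn out
  ..TTFT
  .FTF.F
  ..F...
  .FTF.F
  TT.T.T
Step 3: 7 trees catch fire, 8 burn out
  ..TF.F
  ..F...
  ......
  ..F...
  TF.F.F

..TF.F
..F...
......
..F...
TF.F.F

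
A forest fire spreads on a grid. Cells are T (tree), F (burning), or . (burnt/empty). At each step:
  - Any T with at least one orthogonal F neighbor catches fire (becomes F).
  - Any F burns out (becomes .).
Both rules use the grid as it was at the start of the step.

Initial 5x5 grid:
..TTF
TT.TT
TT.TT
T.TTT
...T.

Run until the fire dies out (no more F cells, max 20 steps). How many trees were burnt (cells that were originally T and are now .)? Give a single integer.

Step 1: +2 fires, +1 burnt (F count now 2)
Step 2: +3 fires, +2 burnt (F count now 3)
Step 3: +2 fires, +3 burnt (F count now 2)
Step 4: +1 fires, +2 burnt (F count now 1)
Step 5: +2 fires, +1 burnt (F count now 2)
Step 6: +0 fires, +2 burnt (F count now 0)
Fire out after step 6
Initially T: 15, now '.': 20
Total burnt (originally-T cells now '.'): 10

Answer: 10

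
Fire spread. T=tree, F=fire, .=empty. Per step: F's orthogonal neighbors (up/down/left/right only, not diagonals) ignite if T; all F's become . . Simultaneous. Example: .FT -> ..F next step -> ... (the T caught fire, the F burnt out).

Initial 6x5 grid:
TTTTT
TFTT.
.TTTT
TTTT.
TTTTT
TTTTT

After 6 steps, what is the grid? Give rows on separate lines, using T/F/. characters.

Step 1: 4 trees catch fire, 1 burn out
  TFTTT
  F.FT.
  .FTTT
  TTTT.
  TTTTT
  TTTTT
Step 2: 5 trees catch fire, 4 burn out
  F.FTT
  ...F.
  ..FTT
  TFTT.
  TTTTT
  TTTTT
Step 3: 5 trees catch fire, 5 burn out
  ...FT
  .....
  ...FT
  F.FT.
  TFTTT
  TTTTT
Step 4: 6 trees catch fire, 5 burn out
  ....F
  .....
  ....F
  ...F.
  F.FTT
  TFTTT
Step 5: 3 trees catch fire, 6 burn out
  .....
  .....
  .....
  .....
  ...FT
  F.FTT
Step 6: 2 trees catch fire, 3 burn out
  .....
  .....
  .....
  .....
  ....F
  ...FT

.....
.....
.....
.....
....F
...FT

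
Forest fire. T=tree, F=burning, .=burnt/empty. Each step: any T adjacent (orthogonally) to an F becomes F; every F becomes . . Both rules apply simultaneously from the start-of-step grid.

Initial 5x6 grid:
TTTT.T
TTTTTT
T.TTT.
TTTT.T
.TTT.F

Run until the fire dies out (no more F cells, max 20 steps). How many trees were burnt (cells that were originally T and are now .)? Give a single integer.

Answer: 1

Derivation:
Step 1: +1 fires, +1 burnt (F count now 1)
Step 2: +0 fires, +1 burnt (F count now 0)
Fire out after step 2
Initially T: 23, now '.': 8
Total burnt (originally-T cells now '.'): 1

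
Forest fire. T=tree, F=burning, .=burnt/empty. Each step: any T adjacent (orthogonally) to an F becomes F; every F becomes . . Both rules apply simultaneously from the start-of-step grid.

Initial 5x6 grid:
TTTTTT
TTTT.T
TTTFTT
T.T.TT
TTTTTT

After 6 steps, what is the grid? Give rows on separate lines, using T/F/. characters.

Step 1: 3 trees catch fire, 1 burn out
  TTTTTT
  TTTF.T
  TTF.FT
  T.T.TT
  TTTTTT
Step 2: 6 trees catch fire, 3 burn out
  TTTFTT
  TTF..T
  TF...F
  T.F.FT
  TTTTTT
Step 3: 8 trees catch fire, 6 burn out
  TTF.FT
  TF...F
  F.....
  T....F
  TTFTFT
Step 4: 7 trees catch fire, 8 burn out
  TF...F
  F.....
  ......
  F.....
  TF.F.F
Step 5: 2 trees catch fire, 7 burn out
  F.....
  ......
  ......
  ......
  F.....
Step 6: 0 trees catch fire, 2 burn out
  ......
  ......
  ......
  ......
  ......

......
......
......
......
......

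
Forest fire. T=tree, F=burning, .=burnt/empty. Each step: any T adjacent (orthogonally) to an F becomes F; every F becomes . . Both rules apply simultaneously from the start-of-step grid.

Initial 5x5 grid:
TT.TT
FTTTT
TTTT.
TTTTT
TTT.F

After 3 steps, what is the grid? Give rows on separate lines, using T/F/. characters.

Step 1: 4 trees catch fire, 2 burn out
  FT.TT
  .FTTT
  FTTT.
  TTTTF
  TTT..
Step 2: 5 trees catch fire, 4 burn out
  .F.TT
  ..FTT
  .FTT.
  FTTF.
  TTT..
Step 3: 6 trees catch fire, 5 burn out
  ...TT
  ...FT
  ..FF.
  .FF..
  FTT..

...TT
...FT
..FF.
.FF..
FTT..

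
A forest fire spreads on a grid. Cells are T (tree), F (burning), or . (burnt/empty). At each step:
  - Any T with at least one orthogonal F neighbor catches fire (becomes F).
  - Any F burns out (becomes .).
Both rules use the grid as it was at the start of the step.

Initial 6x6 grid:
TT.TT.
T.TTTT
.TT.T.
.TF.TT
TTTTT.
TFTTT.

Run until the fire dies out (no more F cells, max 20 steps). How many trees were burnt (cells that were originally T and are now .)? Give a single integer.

Step 1: +6 fires, +2 burnt (F count now 6)
Step 2: +5 fires, +6 burnt (F count now 5)
Step 3: +3 fires, +5 burnt (F count now 3)
Step 4: +3 fires, +3 burnt (F count now 3)
Step 5: +4 fires, +3 burnt (F count now 4)
Step 6: +0 fires, +4 burnt (F count now 0)
Fire out after step 6
Initially T: 24, now '.': 33
Total burnt (originally-T cells now '.'): 21

Answer: 21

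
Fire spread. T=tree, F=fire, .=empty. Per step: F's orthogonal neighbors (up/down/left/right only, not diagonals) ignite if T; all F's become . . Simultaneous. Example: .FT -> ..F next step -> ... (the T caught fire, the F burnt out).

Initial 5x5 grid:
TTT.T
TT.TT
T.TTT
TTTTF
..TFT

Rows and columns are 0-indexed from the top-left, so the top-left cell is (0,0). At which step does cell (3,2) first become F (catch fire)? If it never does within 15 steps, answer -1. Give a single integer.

Step 1: cell (3,2)='T' (+4 fires, +2 burnt)
Step 2: cell (3,2)='F' (+3 fires, +4 burnt)
  -> target ignites at step 2
Step 3: cell (3,2)='.' (+4 fires, +3 burnt)
Step 4: cell (3,2)='.' (+1 fires, +4 burnt)
Step 5: cell (3,2)='.' (+1 fires, +1 burnt)
Step 6: cell (3,2)='.' (+1 fires, +1 burnt)
Step 7: cell (3,2)='.' (+2 fires, +1 burnt)
Step 8: cell (3,2)='.' (+1 fires, +2 burnt)
Step 9: cell (3,2)='.' (+1 fires, +1 burnt)
Step 10: cell (3,2)='.' (+0 fires, +1 burnt)
  fire out at step 10

2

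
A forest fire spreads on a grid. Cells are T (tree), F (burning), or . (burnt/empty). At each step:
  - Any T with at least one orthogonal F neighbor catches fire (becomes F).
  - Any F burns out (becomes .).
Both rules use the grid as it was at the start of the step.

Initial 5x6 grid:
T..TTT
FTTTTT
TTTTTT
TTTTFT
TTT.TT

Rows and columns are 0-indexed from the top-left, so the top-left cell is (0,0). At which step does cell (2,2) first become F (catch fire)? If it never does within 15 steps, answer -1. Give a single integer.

Step 1: cell (2,2)='T' (+7 fires, +2 burnt)
Step 2: cell (2,2)='T' (+8 fires, +7 burnt)
Step 3: cell (2,2)='F' (+7 fires, +8 burnt)
  -> target ignites at step 3
Step 4: cell (2,2)='.' (+3 fires, +7 burnt)
Step 5: cell (2,2)='.' (+0 fires, +3 burnt)
  fire out at step 5

3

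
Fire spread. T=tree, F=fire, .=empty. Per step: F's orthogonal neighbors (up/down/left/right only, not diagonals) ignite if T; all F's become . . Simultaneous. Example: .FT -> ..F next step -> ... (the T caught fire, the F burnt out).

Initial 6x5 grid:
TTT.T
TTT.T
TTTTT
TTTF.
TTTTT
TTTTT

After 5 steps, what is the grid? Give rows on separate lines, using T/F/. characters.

Step 1: 3 trees catch fire, 1 burn out
  TTT.T
  TTT.T
  TTTFT
  TTF..
  TTTFT
  TTTTT
Step 2: 6 trees catch fire, 3 burn out
  TTT.T
  TTT.T
  TTF.F
  TF...
  TTF.F
  TTTFT
Step 3: 7 trees catch fire, 6 burn out
  TTT.T
  TTF.F
  TF...
  F....
  TF...
  TTF.F
Step 4: 6 trees catch fire, 7 burn out
  TTF.F
  TF...
  F....
  .....
  F....
  TF...
Step 5: 3 trees catch fire, 6 burn out
  TF...
  F....
  .....
  .....
  .....
  F....

TF...
F....
.....
.....
.....
F....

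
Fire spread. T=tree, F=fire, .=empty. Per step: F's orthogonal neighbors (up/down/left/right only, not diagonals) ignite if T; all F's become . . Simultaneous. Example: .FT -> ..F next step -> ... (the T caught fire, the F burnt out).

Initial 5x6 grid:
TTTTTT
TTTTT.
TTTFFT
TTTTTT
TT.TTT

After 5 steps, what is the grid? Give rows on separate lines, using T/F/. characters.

Step 1: 6 trees catch fire, 2 burn out
  TTTTTT
  TTTFF.
  TTF..F
  TTTFFT
  TT.TTT
Step 2: 8 trees catch fire, 6 burn out
  TTTFFT
  TTF...
  TF....
  TTF..F
  TT.FFT
Step 3: 6 trees catch fire, 8 burn out
  TTF..F
  TF....
  F.....
  TF....
  TT...F
Step 4: 4 trees catch fire, 6 burn out
  TF....
  F.....
  ......
  F.....
  TF....
Step 5: 2 trees catch fire, 4 burn out
  F.....
  ......
  ......
  ......
  F.....

F.....
......
......
......
F.....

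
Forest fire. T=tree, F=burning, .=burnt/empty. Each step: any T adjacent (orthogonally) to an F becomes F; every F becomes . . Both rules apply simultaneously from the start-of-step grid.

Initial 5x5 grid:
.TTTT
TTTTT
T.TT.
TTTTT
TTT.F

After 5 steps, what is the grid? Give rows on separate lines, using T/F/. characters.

Step 1: 1 trees catch fire, 1 burn out
  .TTTT
  TTTTT
  T.TT.
  TTTTF
  TTT..
Step 2: 1 trees catch fire, 1 burn out
  .TTTT
  TTTTT
  T.TT.
  TTTF.
  TTT..
Step 3: 2 trees catch fire, 1 burn out
  .TTTT
  TTTTT
  T.TF.
  TTF..
  TTT..
Step 4: 4 trees catch fire, 2 burn out
  .TTTT
  TTTFT
  T.F..
  TF...
  TTF..
Step 5: 5 trees catch fire, 4 burn out
  .TTFT
  TTF.F
  T....
  F....
  TF...

.TTFT
TTF.F
T....
F....
TF...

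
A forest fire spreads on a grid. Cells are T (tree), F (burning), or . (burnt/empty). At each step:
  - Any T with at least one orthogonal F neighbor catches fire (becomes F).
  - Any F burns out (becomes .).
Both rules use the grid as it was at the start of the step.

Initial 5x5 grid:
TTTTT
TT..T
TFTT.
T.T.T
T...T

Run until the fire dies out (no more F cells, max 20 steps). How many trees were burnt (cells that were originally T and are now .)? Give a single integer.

Step 1: +3 fires, +1 burnt (F count now 3)
Step 2: +5 fires, +3 burnt (F count now 5)
Step 3: +3 fires, +5 burnt (F count now 3)
Step 4: +1 fires, +3 burnt (F count now 1)
Step 5: +1 fires, +1 burnt (F count now 1)
Step 6: +1 fires, +1 burnt (F count now 1)
Step 7: +0 fires, +1 burnt (F count now 0)
Fire out after step 7
Initially T: 16, now '.': 23
Total burnt (originally-T cells now '.'): 14

Answer: 14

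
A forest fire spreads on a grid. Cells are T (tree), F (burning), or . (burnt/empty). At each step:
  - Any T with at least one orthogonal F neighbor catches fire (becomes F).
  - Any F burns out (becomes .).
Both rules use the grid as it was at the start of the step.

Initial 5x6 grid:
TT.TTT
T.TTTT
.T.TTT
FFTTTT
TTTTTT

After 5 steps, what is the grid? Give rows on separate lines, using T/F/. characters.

Step 1: 4 trees catch fire, 2 burn out
  TT.TTT
  T.TTTT
  .F.TTT
  ..FTTT
  FFTTTT
Step 2: 2 trees catch fire, 4 burn out
  TT.TTT
  T.TTTT
  ...TTT
  ...FTT
  ..FTTT
Step 3: 3 trees catch fire, 2 burn out
  TT.TTT
  T.TTTT
  ...FTT
  ....FT
  ...FTT
Step 4: 4 trees catch fire, 3 burn out
  TT.TTT
  T.TFTT
  ....FT
  .....F
  ....FT
Step 5: 5 trees catch fire, 4 burn out
  TT.FTT
  T.F.FT
  .....F
  ......
  .....F

TT.FTT
T.F.FT
.....F
......
.....F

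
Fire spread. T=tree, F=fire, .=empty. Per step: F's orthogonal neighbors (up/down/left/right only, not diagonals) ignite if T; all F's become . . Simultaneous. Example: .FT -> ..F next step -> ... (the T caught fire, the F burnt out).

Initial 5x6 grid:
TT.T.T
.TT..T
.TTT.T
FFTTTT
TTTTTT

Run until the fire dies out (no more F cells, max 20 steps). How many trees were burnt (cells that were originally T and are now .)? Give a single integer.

Answer: 20

Derivation:
Step 1: +4 fires, +2 burnt (F count now 4)
Step 2: +4 fires, +4 burnt (F count now 4)
Step 3: +5 fires, +4 burnt (F count now 5)
Step 4: +3 fires, +5 burnt (F count now 3)
Step 5: +2 fires, +3 burnt (F count now 2)
Step 6: +1 fires, +2 burnt (F count now 1)
Step 7: +1 fires, +1 burnt (F count now 1)
Step 8: +0 fires, +1 burnt (F count now 0)
Fire out after step 8
Initially T: 21, now '.': 29
Total burnt (originally-T cells now '.'): 20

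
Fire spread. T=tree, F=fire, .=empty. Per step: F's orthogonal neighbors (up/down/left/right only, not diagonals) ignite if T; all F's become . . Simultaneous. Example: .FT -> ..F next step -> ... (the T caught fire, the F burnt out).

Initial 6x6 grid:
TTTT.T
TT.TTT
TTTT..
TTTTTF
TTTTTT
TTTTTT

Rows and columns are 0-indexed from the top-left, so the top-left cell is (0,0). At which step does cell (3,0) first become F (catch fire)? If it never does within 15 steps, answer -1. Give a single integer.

Step 1: cell (3,0)='T' (+2 fires, +1 burnt)
Step 2: cell (3,0)='T' (+3 fires, +2 burnt)
Step 3: cell (3,0)='T' (+4 fires, +3 burnt)
Step 4: cell (3,0)='T' (+5 fires, +4 burnt)
Step 5: cell (3,0)='F' (+6 fires, +5 burnt)
  -> target ignites at step 5
Step 6: cell (3,0)='.' (+6 fires, +6 burnt)
Step 7: cell (3,0)='.' (+4 fires, +6 burnt)
Step 8: cell (3,0)='.' (+1 fires, +4 burnt)
Step 9: cell (3,0)='.' (+0 fires, +1 burnt)
  fire out at step 9

5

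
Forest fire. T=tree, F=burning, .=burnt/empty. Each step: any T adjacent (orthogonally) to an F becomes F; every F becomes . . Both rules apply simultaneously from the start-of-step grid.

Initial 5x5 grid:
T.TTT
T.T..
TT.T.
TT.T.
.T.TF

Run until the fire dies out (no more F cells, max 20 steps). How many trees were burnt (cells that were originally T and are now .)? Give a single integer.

Step 1: +1 fires, +1 burnt (F count now 1)
Step 2: +1 fires, +1 burnt (F count now 1)
Step 3: +1 fires, +1 burnt (F count now 1)
Step 4: +0 fires, +1 burnt (F count now 0)
Fire out after step 4
Initially T: 14, now '.': 14
Total burnt (originally-T cells now '.'): 3

Answer: 3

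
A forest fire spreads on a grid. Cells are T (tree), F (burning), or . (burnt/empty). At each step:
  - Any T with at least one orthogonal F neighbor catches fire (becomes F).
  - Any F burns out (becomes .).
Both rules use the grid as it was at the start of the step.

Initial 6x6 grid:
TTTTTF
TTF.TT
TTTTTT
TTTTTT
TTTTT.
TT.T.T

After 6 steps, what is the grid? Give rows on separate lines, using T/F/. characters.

Step 1: 5 trees catch fire, 2 burn out
  TTFTF.
  TF..TF
  TTFTTT
  TTTTTT
  TTTTT.
  TT.T.T
Step 2: 8 trees catch fire, 5 burn out
  TF.F..
  F...F.
  TF.FTF
  TTFTTT
  TTTTT.
  TT.T.T
Step 3: 7 trees catch fire, 8 burn out
  F.....
  ......
  F...F.
  TF.FTF
  TTFTT.
  TT.T.T
Step 4: 4 trees catch fire, 7 burn out
  ......
  ......
  ......
  F...F.
  TF.FT.
  TT.T.T
Step 5: 4 trees catch fire, 4 burn out
  ......
  ......
  ......
  ......
  F...F.
  TF.F.T
Step 6: 1 trees catch fire, 4 burn out
  ......
  ......
  ......
  ......
  ......
  F....T

......
......
......
......
......
F....T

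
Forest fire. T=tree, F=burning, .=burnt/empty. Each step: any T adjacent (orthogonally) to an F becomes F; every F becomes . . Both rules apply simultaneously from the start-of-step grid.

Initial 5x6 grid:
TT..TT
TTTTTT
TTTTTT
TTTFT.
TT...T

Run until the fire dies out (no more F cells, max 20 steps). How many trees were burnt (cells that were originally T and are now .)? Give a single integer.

Step 1: +3 fires, +1 burnt (F count now 3)
Step 2: +4 fires, +3 burnt (F count now 4)
Step 3: +6 fires, +4 burnt (F count now 6)
Step 4: +5 fires, +6 burnt (F count now 5)
Step 5: +3 fires, +5 burnt (F count now 3)
Step 6: +1 fires, +3 burnt (F count now 1)
Step 7: +0 fires, +1 burnt (F count now 0)
Fire out after step 7
Initially T: 23, now '.': 29
Total burnt (originally-T cells now '.'): 22

Answer: 22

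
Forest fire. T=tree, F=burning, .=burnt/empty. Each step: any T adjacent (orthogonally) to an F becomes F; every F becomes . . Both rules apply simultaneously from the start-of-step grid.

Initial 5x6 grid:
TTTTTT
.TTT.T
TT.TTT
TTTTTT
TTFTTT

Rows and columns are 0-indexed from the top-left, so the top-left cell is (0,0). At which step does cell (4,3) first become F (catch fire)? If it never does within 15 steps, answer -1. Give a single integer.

Step 1: cell (4,3)='F' (+3 fires, +1 burnt)
  -> target ignites at step 1
Step 2: cell (4,3)='.' (+4 fires, +3 burnt)
Step 3: cell (4,3)='.' (+5 fires, +4 burnt)
Step 4: cell (4,3)='.' (+5 fires, +5 burnt)
Step 5: cell (4,3)='.' (+4 fires, +5 burnt)
Step 6: cell (4,3)='.' (+4 fires, +4 burnt)
Step 7: cell (4,3)='.' (+1 fires, +4 burnt)
Step 8: cell (4,3)='.' (+0 fires, +1 burnt)
  fire out at step 8

1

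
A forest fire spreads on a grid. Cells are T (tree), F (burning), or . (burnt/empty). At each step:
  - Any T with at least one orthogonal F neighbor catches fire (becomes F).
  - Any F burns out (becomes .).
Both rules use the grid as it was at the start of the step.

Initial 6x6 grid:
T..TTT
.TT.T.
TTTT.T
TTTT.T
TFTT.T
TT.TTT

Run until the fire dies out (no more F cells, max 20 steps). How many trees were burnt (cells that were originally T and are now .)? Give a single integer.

Step 1: +4 fires, +1 burnt (F count now 4)
Step 2: +5 fires, +4 burnt (F count now 5)
Step 3: +5 fires, +5 burnt (F count now 5)
Step 4: +3 fires, +5 burnt (F count now 3)
Step 5: +1 fires, +3 burnt (F count now 1)
Step 6: +1 fires, +1 burnt (F count now 1)
Step 7: +1 fires, +1 burnt (F count now 1)
Step 8: +1 fires, +1 burnt (F count now 1)
Step 9: +0 fires, +1 burnt (F count now 0)
Fire out after step 9
Initially T: 26, now '.': 31
Total burnt (originally-T cells now '.'): 21

Answer: 21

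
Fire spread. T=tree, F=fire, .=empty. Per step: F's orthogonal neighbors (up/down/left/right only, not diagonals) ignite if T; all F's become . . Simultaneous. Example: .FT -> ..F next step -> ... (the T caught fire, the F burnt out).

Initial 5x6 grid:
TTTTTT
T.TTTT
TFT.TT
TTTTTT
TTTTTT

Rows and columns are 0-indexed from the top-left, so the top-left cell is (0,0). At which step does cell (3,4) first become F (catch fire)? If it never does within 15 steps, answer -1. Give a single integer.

Step 1: cell (3,4)='T' (+3 fires, +1 burnt)
Step 2: cell (3,4)='T' (+5 fires, +3 burnt)
Step 3: cell (3,4)='T' (+6 fires, +5 burnt)
Step 4: cell (3,4)='F' (+5 fires, +6 burnt)
  -> target ignites at step 4
Step 5: cell (3,4)='.' (+5 fires, +5 burnt)
Step 6: cell (3,4)='.' (+3 fires, +5 burnt)
Step 7: cell (3,4)='.' (+0 fires, +3 burnt)
  fire out at step 7

4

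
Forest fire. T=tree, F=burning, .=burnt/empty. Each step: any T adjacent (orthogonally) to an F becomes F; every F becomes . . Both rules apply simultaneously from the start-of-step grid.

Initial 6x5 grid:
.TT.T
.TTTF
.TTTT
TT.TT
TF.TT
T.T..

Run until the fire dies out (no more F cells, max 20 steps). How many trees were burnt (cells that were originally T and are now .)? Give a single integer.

Answer: 18

Derivation:
Step 1: +5 fires, +2 burnt (F count now 5)
Step 2: +6 fires, +5 burnt (F count now 6)
Step 3: +5 fires, +6 burnt (F count now 5)
Step 4: +2 fires, +5 burnt (F count now 2)
Step 5: +0 fires, +2 burnt (F count now 0)
Fire out after step 5
Initially T: 19, now '.': 29
Total burnt (originally-T cells now '.'): 18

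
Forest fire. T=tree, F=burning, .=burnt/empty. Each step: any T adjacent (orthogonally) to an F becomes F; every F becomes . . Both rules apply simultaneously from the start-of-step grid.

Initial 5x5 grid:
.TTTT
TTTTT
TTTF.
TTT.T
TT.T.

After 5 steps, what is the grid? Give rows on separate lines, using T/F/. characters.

Step 1: 2 trees catch fire, 1 burn out
  .TTTT
  TTTFT
  TTF..
  TTT.T
  TT.T.
Step 2: 5 trees catch fire, 2 burn out
  .TTFT
  TTF.F
  TF...
  TTF.T
  TT.T.
Step 3: 5 trees catch fire, 5 burn out
  .TF.F
  TF...
  F....
  TF..T
  TT.T.
Step 4: 4 trees catch fire, 5 burn out
  .F...
  F....
  .....
  F...T
  TF.T.
Step 5: 1 trees catch fire, 4 burn out
  .....
  .....
  .....
  ....T
  F..T.

.....
.....
.....
....T
F..T.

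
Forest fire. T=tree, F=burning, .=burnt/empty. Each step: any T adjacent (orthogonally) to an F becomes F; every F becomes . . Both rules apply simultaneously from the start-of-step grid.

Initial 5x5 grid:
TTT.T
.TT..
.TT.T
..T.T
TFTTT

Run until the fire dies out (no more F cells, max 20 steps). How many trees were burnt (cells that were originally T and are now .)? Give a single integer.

Answer: 14

Derivation:
Step 1: +2 fires, +1 burnt (F count now 2)
Step 2: +2 fires, +2 burnt (F count now 2)
Step 3: +2 fires, +2 burnt (F count now 2)
Step 4: +3 fires, +2 burnt (F count now 3)
Step 5: +3 fires, +3 burnt (F count now 3)
Step 6: +1 fires, +3 burnt (F count now 1)
Step 7: +1 fires, +1 burnt (F count now 1)
Step 8: +0 fires, +1 burnt (F count now 0)
Fire out after step 8
Initially T: 15, now '.': 24
Total burnt (originally-T cells now '.'): 14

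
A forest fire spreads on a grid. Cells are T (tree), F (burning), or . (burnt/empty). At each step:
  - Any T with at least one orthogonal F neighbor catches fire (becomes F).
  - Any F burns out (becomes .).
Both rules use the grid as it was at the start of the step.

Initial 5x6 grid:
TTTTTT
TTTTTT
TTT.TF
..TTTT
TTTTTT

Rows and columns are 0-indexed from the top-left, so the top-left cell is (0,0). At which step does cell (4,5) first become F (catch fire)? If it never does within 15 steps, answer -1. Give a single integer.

Step 1: cell (4,5)='T' (+3 fires, +1 burnt)
Step 2: cell (4,5)='F' (+4 fires, +3 burnt)
  -> target ignites at step 2
Step 3: cell (4,5)='.' (+4 fires, +4 burnt)
Step 4: cell (4,5)='.' (+4 fires, +4 burnt)
Step 5: cell (4,5)='.' (+4 fires, +4 burnt)
Step 6: cell (4,5)='.' (+4 fires, +4 burnt)
Step 7: cell (4,5)='.' (+3 fires, +4 burnt)
Step 8: cell (4,5)='.' (+0 fires, +3 burnt)
  fire out at step 8

2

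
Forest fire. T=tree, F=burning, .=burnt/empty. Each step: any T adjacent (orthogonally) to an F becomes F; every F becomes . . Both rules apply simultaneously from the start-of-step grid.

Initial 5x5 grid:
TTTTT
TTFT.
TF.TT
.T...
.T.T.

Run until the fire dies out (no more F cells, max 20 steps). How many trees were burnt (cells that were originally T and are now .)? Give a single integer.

Step 1: +5 fires, +2 burnt (F count now 5)
Step 2: +5 fires, +5 burnt (F count now 5)
Step 3: +3 fires, +5 burnt (F count now 3)
Step 4: +0 fires, +3 burnt (F count now 0)
Fire out after step 4
Initially T: 14, now '.': 24
Total burnt (originally-T cells now '.'): 13

Answer: 13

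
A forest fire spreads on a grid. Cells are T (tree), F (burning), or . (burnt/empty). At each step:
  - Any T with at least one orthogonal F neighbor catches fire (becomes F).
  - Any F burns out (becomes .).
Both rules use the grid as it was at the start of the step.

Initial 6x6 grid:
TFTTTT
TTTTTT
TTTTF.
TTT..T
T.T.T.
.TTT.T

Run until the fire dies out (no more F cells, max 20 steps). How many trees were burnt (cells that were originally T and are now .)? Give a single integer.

Step 1: +5 fires, +2 burnt (F count now 5)
Step 2: +8 fires, +5 burnt (F count now 8)
Step 3: +4 fires, +8 burnt (F count now 4)
Step 4: +2 fires, +4 burnt (F count now 2)
Step 5: +2 fires, +2 burnt (F count now 2)
Step 6: +2 fires, +2 burnt (F count now 2)
Step 7: +0 fires, +2 burnt (F count now 0)
Fire out after step 7
Initially T: 26, now '.': 33
Total burnt (originally-T cells now '.'): 23

Answer: 23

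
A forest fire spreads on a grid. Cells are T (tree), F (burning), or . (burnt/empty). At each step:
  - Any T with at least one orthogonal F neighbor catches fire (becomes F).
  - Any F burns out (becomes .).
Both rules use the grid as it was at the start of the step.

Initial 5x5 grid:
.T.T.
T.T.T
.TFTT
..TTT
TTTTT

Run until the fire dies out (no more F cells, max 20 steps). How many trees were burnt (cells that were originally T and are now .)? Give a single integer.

Answer: 13

Derivation:
Step 1: +4 fires, +1 burnt (F count now 4)
Step 2: +3 fires, +4 burnt (F count now 3)
Step 3: +4 fires, +3 burnt (F count now 4)
Step 4: +2 fires, +4 burnt (F count now 2)
Step 5: +0 fires, +2 burnt (F count now 0)
Fire out after step 5
Initially T: 16, now '.': 22
Total burnt (originally-T cells now '.'): 13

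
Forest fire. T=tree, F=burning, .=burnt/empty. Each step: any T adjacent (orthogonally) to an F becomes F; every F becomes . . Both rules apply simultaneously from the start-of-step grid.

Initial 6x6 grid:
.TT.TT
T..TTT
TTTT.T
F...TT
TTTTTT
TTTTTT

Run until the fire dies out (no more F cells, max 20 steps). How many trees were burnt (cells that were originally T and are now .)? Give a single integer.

Step 1: +2 fires, +1 burnt (F count now 2)
Step 2: +4 fires, +2 burnt (F count now 4)
Step 3: +3 fires, +4 burnt (F count now 3)
Step 4: +3 fires, +3 burnt (F count now 3)
Step 5: +3 fires, +3 burnt (F count now 3)
Step 6: +4 fires, +3 burnt (F count now 4)
Step 7: +4 fires, +4 burnt (F count now 4)
Step 8: +2 fires, +4 burnt (F count now 2)
Step 9: +0 fires, +2 burnt (F count now 0)
Fire out after step 9
Initially T: 27, now '.': 34
Total burnt (originally-T cells now '.'): 25

Answer: 25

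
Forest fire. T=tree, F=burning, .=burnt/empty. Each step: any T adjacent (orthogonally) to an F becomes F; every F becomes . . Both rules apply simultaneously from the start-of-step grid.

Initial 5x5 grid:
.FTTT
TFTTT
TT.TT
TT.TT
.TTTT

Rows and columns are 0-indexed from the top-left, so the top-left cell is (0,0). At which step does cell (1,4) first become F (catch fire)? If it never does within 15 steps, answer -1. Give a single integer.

Step 1: cell (1,4)='T' (+4 fires, +2 burnt)
Step 2: cell (1,4)='T' (+4 fires, +4 burnt)
Step 3: cell (1,4)='F' (+5 fires, +4 burnt)
  -> target ignites at step 3
Step 4: cell (1,4)='.' (+3 fires, +5 burnt)
Step 5: cell (1,4)='.' (+2 fires, +3 burnt)
Step 6: cell (1,4)='.' (+1 fires, +2 burnt)
Step 7: cell (1,4)='.' (+0 fires, +1 burnt)
  fire out at step 7

3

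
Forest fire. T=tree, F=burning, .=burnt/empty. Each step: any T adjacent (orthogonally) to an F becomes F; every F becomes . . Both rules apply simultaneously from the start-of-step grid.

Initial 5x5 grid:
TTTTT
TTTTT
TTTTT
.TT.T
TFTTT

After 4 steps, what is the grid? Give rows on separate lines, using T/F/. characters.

Step 1: 3 trees catch fire, 1 burn out
  TTTTT
  TTTTT
  TTTTT
  .FT.T
  F.FTT
Step 2: 3 trees catch fire, 3 burn out
  TTTTT
  TTTTT
  TFTTT
  ..F.T
  ...FT
Step 3: 4 trees catch fire, 3 burn out
  TTTTT
  TFTTT
  F.FTT
  ....T
  ....F
Step 4: 5 trees catch fire, 4 burn out
  TFTTT
  F.FTT
  ...FT
  ....F
  .....

TFTTT
F.FTT
...FT
....F
.....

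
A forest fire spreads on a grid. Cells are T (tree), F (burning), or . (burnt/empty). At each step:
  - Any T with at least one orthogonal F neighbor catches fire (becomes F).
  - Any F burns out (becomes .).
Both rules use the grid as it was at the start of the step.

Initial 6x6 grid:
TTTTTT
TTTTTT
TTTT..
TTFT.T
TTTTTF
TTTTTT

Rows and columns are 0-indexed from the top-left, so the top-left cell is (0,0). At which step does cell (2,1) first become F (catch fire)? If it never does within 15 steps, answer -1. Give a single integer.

Step 1: cell (2,1)='T' (+7 fires, +2 burnt)
Step 2: cell (2,1)='F' (+8 fires, +7 burnt)
  -> target ignites at step 2
Step 3: cell (2,1)='.' (+7 fires, +8 burnt)
Step 4: cell (2,1)='.' (+5 fires, +7 burnt)
Step 5: cell (2,1)='.' (+3 fires, +5 burnt)
Step 6: cell (2,1)='.' (+1 fires, +3 burnt)
Step 7: cell (2,1)='.' (+0 fires, +1 burnt)
  fire out at step 7

2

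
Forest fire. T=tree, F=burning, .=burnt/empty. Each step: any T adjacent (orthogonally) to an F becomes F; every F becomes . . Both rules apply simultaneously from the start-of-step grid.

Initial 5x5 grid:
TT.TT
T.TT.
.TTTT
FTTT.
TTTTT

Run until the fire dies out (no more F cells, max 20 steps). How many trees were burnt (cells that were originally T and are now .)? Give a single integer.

Step 1: +2 fires, +1 burnt (F count now 2)
Step 2: +3 fires, +2 burnt (F count now 3)
Step 3: +3 fires, +3 burnt (F count now 3)
Step 4: +3 fires, +3 burnt (F count now 3)
Step 5: +3 fires, +3 burnt (F count now 3)
Step 6: +1 fires, +3 burnt (F count now 1)
Step 7: +1 fires, +1 burnt (F count now 1)
Step 8: +0 fires, +1 burnt (F count now 0)
Fire out after step 8
Initially T: 19, now '.': 22
Total burnt (originally-T cells now '.'): 16

Answer: 16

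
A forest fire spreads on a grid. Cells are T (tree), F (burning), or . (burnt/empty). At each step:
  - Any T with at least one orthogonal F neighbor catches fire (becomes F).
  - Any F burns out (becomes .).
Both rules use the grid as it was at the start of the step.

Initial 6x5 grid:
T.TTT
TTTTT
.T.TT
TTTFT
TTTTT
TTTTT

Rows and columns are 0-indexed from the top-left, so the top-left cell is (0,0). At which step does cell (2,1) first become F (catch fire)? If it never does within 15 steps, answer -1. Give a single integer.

Step 1: cell (2,1)='T' (+4 fires, +1 burnt)
Step 2: cell (2,1)='T' (+6 fires, +4 burnt)
Step 3: cell (2,1)='F' (+8 fires, +6 burnt)
  -> target ignites at step 3
Step 4: cell (2,1)='.' (+5 fires, +8 burnt)
Step 5: cell (2,1)='.' (+2 fires, +5 burnt)
Step 6: cell (2,1)='.' (+1 fires, +2 burnt)
Step 7: cell (2,1)='.' (+0 fires, +1 burnt)
  fire out at step 7

3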